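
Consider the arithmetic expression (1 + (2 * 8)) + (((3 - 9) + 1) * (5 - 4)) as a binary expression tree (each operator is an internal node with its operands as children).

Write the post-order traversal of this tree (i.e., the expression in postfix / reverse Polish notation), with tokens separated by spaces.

Post-order on an expression tree gives postfix notation: for each operator, emit left operand, right operand, then the operator.

1 2 8 * + 3 9 - 1 + 5 4 - * +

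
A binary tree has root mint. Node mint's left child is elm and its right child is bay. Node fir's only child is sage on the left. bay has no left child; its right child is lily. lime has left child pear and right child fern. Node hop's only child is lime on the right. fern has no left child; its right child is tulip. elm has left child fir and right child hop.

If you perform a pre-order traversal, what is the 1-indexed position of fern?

Pre-order visits the node, then its left subtree, then its right subtree.
Visit mint.
At mint: go left to elm.
  Visit elm.
  At elm: go left to fir.
    Visit fir.
    At fir: go left to sage.
      sage is a leaf — visit sage.
    At fir: no right child.
  At elm: go right to hop.
    Visit hop.
    At hop: no left child.
    At hop: go right to lime.
      Visit lime.
      At lime: go left to pear.
        pear is a leaf — visit pear.
      At lime: go right to fern.
        Visit fern.
        At fern: no left child.
        At fern: go right to tulip.
          tulip is a leaf — visit tulip.
At mint: go right to bay.
  Visit bay.
  At bay: no left child.
  At bay: go right to lily.
    lily is a leaf — visit lily.
Full pre-order sequence: mint, elm, fir, sage, hop, lime, pear, fern, tulip, bay, lily.

8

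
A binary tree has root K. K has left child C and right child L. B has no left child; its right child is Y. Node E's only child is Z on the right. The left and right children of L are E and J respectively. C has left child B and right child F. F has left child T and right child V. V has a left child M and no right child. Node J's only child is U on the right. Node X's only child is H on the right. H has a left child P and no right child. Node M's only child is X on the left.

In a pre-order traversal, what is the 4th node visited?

Pre-order visits the node, then its left subtree, then its right subtree.
Visit K.
At K: go left to C.
  Visit C.
  At C: go left to B.
    Visit B.
    At B: no left child.
    At B: go right to Y.
      Y is a leaf — visit Y.
  At C: go right to F.
    Visit F.
    At F: go left to T.
      T is a leaf — visit T.
    At F: go right to V.
      Visit V.
      At V: go left to M.
        Visit M.
        At M: go left to X.
          Visit X.
          At X: no left child.
          At X: go right to H.
            Visit H.
            At H: go left to P.
              P is a leaf — visit P.
            At H: no right child.
        At M: no right child.
      At V: no right child.
At K: go right to L.
  Visit L.
  At L: go left to E.
    Visit E.
    At E: no left child.
    At E: go right to Z.
      Z is a leaf — visit Z.
  At L: go right to J.
    Visit J.
    At J: no left child.
    At J: go right to U.
      U is a leaf — visit U.
Full pre-order sequence: K, C, B, Y, F, T, V, M, X, H, P, L, E, Z, J, U.

Y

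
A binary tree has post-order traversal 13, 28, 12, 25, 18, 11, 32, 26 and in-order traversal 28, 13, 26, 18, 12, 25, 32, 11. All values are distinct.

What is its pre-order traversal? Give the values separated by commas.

The last element of post-order is the root; it splits in-order into left and right subtrees.
Root 26: left subtree has 2 nodes {28, 13}, right has 5 {18, 12, 25, 32, 11}.
  Root 28: left subtree has 0 nodes { }, right has 1 {13}.
  Root 32: left subtree has 3 nodes {18, 12, 25}, right has 1 {11}.
    Root 18: left subtree has 0 nodes { }, right has 2 {12, 25}.
      Root 25: left subtree has 1 node {12}, right has 0 { }.

26, 28, 13, 32, 18, 25, 12, 11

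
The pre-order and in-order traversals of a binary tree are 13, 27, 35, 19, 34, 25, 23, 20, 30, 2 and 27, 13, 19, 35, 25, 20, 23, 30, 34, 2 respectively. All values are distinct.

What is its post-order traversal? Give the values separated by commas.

The first element of pre-order is the root; it splits in-order into left and right subtrees.
Root 13: left subtree has 1 node {27}, right has 8 {19, 35, 25, 20, 23, 30, 34, 2}.
  Root 35: left subtree has 1 node {19}, right has 6 {25, 20, 23, 30, 34, 2}.
    Root 34: left subtree has 4 nodes {25, 20, 23, 30}, right has 1 {2}.
      Root 25: left subtree has 0 nodes { }, right has 3 {20, 23, 30}.
        Root 23: left subtree has 1 node {20}, right has 1 {30}.

27, 19, 20, 30, 23, 25, 2, 34, 35, 13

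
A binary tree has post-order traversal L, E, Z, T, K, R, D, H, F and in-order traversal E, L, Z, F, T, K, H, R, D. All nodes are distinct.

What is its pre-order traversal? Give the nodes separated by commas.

The last element of post-order is the root; it splits in-order into left and right subtrees.
Root F: left subtree has 3 nodes {E, L, Z}, right has 5 {T, K, H, R, D}.
  Root Z: left subtree has 2 nodes {E, L}, right has 0 { }.
    Root E: left subtree has 0 nodes { }, right has 1 {L}.
  Root H: left subtree has 2 nodes {T, K}, right has 2 {R, D}.
    Root K: left subtree has 1 node {T}, right has 0 { }.
    Root D: left subtree has 1 node {R}, right has 0 { }.

F, Z, E, L, H, K, T, D, R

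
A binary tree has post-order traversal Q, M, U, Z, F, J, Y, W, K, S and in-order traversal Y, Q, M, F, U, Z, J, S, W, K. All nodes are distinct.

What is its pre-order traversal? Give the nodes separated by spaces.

S Y J F M Q Z U K W

The last element of post-order is the root; it splits in-order into left and right subtrees.
Root S: left subtree has 7 nodes {Y, Q, M, F, U, Z, J}, right has 2 {W, K}.
  Root Y: left subtree has 0 nodes { }, right has 6 {Q, M, F, U, Z, J}.
    Root J: left subtree has 5 nodes {Q, M, F, U, Z}, right has 0 { }.
      Root F: left subtree has 2 nodes {Q, M}, right has 2 {U, Z}.
        Root M: left subtree has 1 node {Q}, right has 0 { }.
        Root Z: left subtree has 1 node {U}, right has 0 { }.
  Root K: left subtree has 1 node {W}, right has 0 { }.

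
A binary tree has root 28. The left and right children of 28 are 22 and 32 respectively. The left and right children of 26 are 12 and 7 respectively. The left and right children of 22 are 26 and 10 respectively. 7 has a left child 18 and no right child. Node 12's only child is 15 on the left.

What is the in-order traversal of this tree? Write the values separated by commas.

15, 12, 26, 18, 7, 22, 10, 28, 32

In-order visits the left subtree, then the node, then the right subtree.
At 28: go left to 22.
  At 22: go left to 26.
    At 26: go left to 12.
      At 12: go left to 15.
        15 is a leaf — visit 15.
      Visit 12.
      At 12: no right child.
    Visit 26.
    At 26: go right to 7.
      At 7: go left to 18.
        18 is a leaf — visit 18.
      Visit 7.
      At 7: no right child.
  Visit 22.
  At 22: go right to 10.
    10 is a leaf — visit 10.
Visit 28.
At 28: go right to 32.
  32 is a leaf — visit 32.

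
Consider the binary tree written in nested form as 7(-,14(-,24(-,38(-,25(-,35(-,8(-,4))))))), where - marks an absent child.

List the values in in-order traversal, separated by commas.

In-order visits the left subtree, then the node, then the right subtree.
At 7: no left child.
Visit 7.
At 7: go right to 14.
  At 14: no left child.
  Visit 14.
  At 14: go right to 24.
    At 24: no left child.
    Visit 24.
    At 24: go right to 38.
      At 38: no left child.
      Visit 38.
      At 38: go right to 25.
        At 25: no left child.
        Visit 25.
        At 25: go right to 35.
          At 35: no left child.
          Visit 35.
          At 35: go right to 8.
            At 8: no left child.
            Visit 8.
            At 8: go right to 4.
              4 is a leaf — visit 4.

7, 14, 24, 38, 25, 35, 8, 4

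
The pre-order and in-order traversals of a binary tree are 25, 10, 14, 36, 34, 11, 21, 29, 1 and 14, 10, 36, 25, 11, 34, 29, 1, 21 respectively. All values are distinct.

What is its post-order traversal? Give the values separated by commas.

The first element of pre-order is the root; it splits in-order into left and right subtrees.
Root 25: left subtree has 3 nodes {14, 10, 36}, right has 5 {11, 34, 29, 1, 21}.
  Root 10: left subtree has 1 node {14}, right has 1 {36}.
  Root 34: left subtree has 1 node {11}, right has 3 {29, 1, 21}.
    Root 21: left subtree has 2 nodes {29, 1}, right has 0 { }.
      Root 29: left subtree has 0 nodes { }, right has 1 {1}.

14, 36, 10, 11, 1, 29, 21, 34, 25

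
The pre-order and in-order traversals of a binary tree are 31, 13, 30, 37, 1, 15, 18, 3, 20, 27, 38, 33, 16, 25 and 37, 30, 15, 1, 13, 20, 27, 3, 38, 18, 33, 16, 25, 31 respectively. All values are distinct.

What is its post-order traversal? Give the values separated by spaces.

37 15 1 30 27 20 38 3 25 16 33 18 13 31

The first element of pre-order is the root; it splits in-order into left and right subtrees.
Root 31: left subtree has 13 nodes {37, 30, 15, 1, 13, 20, 27, 3, 38, 18, 33, 16, 25}, right has 0 { }.
  Root 13: left subtree has 4 nodes {37, 30, 15, 1}, right has 8 {20, 27, 3, 38, 18, 33, 16, 25}.
    Root 30: left subtree has 1 node {37}, right has 2 {15, 1}.
      Root 1: left subtree has 1 node {15}, right has 0 { }.
    Root 18: left subtree has 4 nodes {20, 27, 3, 38}, right has 3 {33, 16, 25}.
      Root 3: left subtree has 2 nodes {20, 27}, right has 1 {38}.
        Root 20: left subtree has 0 nodes { }, right has 1 {27}.
      Root 33: left subtree has 0 nodes { }, right has 2 {16, 25}.
        Root 16: left subtree has 0 nodes { }, right has 1 {25}.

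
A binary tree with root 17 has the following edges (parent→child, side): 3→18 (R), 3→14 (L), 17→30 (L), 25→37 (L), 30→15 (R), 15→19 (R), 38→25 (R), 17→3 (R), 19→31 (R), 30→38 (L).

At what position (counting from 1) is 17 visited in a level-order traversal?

Level-order visits nodes level by level from the root, left to right within each level.
Level 0: 17
Level 1: 30, 3
Level 2: 38, 15, 14, 18
Level 3: 25, 19
Level 4: 37, 31
Full level-order sequence: 17, 30, 3, 38, 15, 14, 18, 25, 19, 37, 31.

1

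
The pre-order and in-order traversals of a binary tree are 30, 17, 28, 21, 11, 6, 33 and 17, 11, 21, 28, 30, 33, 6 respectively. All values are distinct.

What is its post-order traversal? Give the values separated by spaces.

11 21 28 17 33 6 30

The first element of pre-order is the root; it splits in-order into left and right subtrees.
Root 30: left subtree has 4 nodes {17, 11, 21, 28}, right has 2 {33, 6}.
  Root 17: left subtree has 0 nodes { }, right has 3 {11, 21, 28}.
    Root 28: left subtree has 2 nodes {11, 21}, right has 0 { }.
      Root 21: left subtree has 1 node {11}, right has 0 { }.
  Root 6: left subtree has 1 node {33}, right has 0 { }.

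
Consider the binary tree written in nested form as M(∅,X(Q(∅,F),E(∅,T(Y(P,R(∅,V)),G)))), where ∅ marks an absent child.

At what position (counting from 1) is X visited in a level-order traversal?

Level-order visits nodes level by level from the root, left to right within each level.
Level 0: M
Level 1: X
Level 2: Q, E
Level 3: F, T
Level 4: Y, G
Level 5: P, R
Level 6: V
Full level-order sequence: M, X, Q, E, F, T, Y, G, P, R, V.

2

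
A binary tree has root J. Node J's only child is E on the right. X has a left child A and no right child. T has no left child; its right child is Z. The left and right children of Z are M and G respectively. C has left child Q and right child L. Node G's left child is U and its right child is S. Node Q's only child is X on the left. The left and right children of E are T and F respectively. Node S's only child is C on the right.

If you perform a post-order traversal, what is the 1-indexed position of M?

1

Post-order visits the left subtree, then the right subtree, then the node.
At J: no left child.
At J: go right to E.
  At E: go left to T.
    At T: no left child.
    At T: go right to Z.
      At Z: go left to M.
        M is a leaf — visit M.
      At Z: go right to G.
        At G: go left to U.
          U is a leaf — visit U.
        At G: go right to S.
          At S: no left child.
          At S: go right to C.
            At C: go left to Q.
              At Q: go left to X.
                At X: go left to A.
                  A is a leaf — visit A.
                At X: no right child.
                Visit X.
              At Q: no right child.
              Visit Q.
            At C: go right to L.
              L is a leaf — visit L.
            Visit C.
          Visit S.
        Visit G.
      Visit Z.
    Visit T.
  At E: go right to F.
    F is a leaf — visit F.
  Visit E.
Visit J.
Full post-order sequence: M, U, A, X, Q, L, C, S, G, Z, T, F, E, J.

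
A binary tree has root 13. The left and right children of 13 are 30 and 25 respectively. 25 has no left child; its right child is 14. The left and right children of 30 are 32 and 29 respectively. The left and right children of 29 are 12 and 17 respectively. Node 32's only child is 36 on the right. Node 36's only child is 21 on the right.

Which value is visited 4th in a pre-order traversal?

Pre-order visits the node, then its left subtree, then its right subtree.
Visit 13.
At 13: go left to 30.
  Visit 30.
  At 30: go left to 32.
    Visit 32.
    At 32: no left child.
    At 32: go right to 36.
      Visit 36.
      At 36: no left child.
      At 36: go right to 21.
        21 is a leaf — visit 21.
  At 30: go right to 29.
    Visit 29.
    At 29: go left to 12.
      12 is a leaf — visit 12.
    At 29: go right to 17.
      17 is a leaf — visit 17.
At 13: go right to 25.
  Visit 25.
  At 25: no left child.
  At 25: go right to 14.
    14 is a leaf — visit 14.
Full pre-order sequence: 13, 30, 32, 36, 21, 29, 12, 17, 25, 14.

36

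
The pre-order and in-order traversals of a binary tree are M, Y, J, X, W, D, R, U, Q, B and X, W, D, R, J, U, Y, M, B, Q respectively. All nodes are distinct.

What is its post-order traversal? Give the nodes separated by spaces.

R D W X U J Y B Q M

The first element of pre-order is the root; it splits in-order into left and right subtrees.
Root M: left subtree has 7 nodes {X, W, D, R, J, U, Y}, right has 2 {B, Q}.
  Root Y: left subtree has 6 nodes {X, W, D, R, J, U}, right has 0 { }.
    Root J: left subtree has 4 nodes {X, W, D, R}, right has 1 {U}.
      Root X: left subtree has 0 nodes { }, right has 3 {W, D, R}.
        Root W: left subtree has 0 nodes { }, right has 2 {D, R}.
          Root D: left subtree has 0 nodes { }, right has 1 {R}.
  Root Q: left subtree has 1 node {B}, right has 0 { }.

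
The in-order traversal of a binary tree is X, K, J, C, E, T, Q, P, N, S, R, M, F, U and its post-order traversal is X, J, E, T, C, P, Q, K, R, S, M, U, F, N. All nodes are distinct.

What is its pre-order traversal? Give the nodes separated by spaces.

The last element of post-order is the root; it splits in-order into left and right subtrees.
Root N: left subtree has 8 nodes {X, K, J, C, E, T, Q, P}, right has 5 {S, R, M, F, U}.
  Root K: left subtree has 1 node {X}, right has 6 {J, C, E, T, Q, P}.
    Root Q: left subtree has 4 nodes {J, C, E, T}, right has 1 {P}.
      Root C: left subtree has 1 node {J}, right has 2 {E, T}.
        Root T: left subtree has 1 node {E}, right has 0 { }.
  Root F: left subtree has 3 nodes {S, R, M}, right has 1 {U}.
    Root M: left subtree has 2 nodes {S, R}, right has 0 { }.
      Root S: left subtree has 0 nodes { }, right has 1 {R}.

N K X Q C J T E P F M S R U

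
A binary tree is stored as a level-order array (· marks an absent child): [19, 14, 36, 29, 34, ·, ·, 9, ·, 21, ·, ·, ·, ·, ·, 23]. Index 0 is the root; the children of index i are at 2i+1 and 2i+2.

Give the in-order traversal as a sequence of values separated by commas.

In-order visits the left subtree, then the node, then the right subtree.
At 19: go left to 14.
  At 14: go left to 29.
    At 29: go left to 9.
      At 9: go left to 23.
        23 is a leaf — visit 23.
      Visit 9.
      At 9: no right child.
    Visit 29.
    At 29: no right child.
  Visit 14.
  At 14: go right to 34.
    At 34: go left to 21.
      21 is a leaf — visit 21.
    Visit 34.
    At 34: no right child.
Visit 19.
At 19: go right to 36.
  36 is a leaf — visit 36.

23, 9, 29, 14, 21, 34, 19, 36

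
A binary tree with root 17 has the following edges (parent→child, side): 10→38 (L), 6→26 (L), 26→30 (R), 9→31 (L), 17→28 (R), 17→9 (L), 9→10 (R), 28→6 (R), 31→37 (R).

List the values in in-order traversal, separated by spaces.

In-order visits the left subtree, then the node, then the right subtree.
At 17: go left to 9.
  At 9: go left to 31.
    At 31: no left child.
    Visit 31.
    At 31: go right to 37.
      37 is a leaf — visit 37.
  Visit 9.
  At 9: go right to 10.
    At 10: go left to 38.
      38 is a leaf — visit 38.
    Visit 10.
    At 10: no right child.
Visit 17.
At 17: go right to 28.
  At 28: no left child.
  Visit 28.
  At 28: go right to 6.
    At 6: go left to 26.
      At 26: no left child.
      Visit 26.
      At 26: go right to 30.
        30 is a leaf — visit 30.
    Visit 6.
    At 6: no right child.

31 37 9 38 10 17 28 26 30 6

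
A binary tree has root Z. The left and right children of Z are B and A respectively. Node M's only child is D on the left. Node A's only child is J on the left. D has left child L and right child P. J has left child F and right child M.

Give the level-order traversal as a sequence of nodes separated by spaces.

Z B A J F M D L P

Level-order visits nodes level by level from the root, left to right within each level.
Level 0: Z
Level 1: B, A
Level 2: J
Level 3: F, M
Level 4: D
Level 5: L, P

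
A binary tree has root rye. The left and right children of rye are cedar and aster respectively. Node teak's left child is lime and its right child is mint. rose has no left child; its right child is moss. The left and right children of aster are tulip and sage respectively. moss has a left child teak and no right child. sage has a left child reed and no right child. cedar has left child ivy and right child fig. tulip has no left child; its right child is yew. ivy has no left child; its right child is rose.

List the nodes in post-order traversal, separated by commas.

lime, mint, teak, moss, rose, ivy, fig, cedar, yew, tulip, reed, sage, aster, rye

Post-order visits the left subtree, then the right subtree, then the node.
At rye: go left to cedar.
  At cedar: go left to ivy.
    At ivy: no left child.
    At ivy: go right to rose.
      At rose: no left child.
      At rose: go right to moss.
        At moss: go left to teak.
          At teak: go left to lime.
            lime is a leaf — visit lime.
          At teak: go right to mint.
            mint is a leaf — visit mint.
          Visit teak.
        At moss: no right child.
        Visit moss.
      Visit rose.
    Visit ivy.
  At cedar: go right to fig.
    fig is a leaf — visit fig.
  Visit cedar.
At rye: go right to aster.
  At aster: go left to tulip.
    At tulip: no left child.
    At tulip: go right to yew.
      yew is a leaf — visit yew.
    Visit tulip.
  At aster: go right to sage.
    At sage: go left to reed.
      reed is a leaf — visit reed.
    At sage: no right child.
    Visit sage.
  Visit aster.
Visit rye.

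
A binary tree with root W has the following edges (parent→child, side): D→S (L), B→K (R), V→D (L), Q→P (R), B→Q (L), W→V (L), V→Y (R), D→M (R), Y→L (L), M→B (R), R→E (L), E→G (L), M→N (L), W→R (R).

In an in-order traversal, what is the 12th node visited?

In-order visits the left subtree, then the node, then the right subtree.
At W: go left to V.
  At V: go left to D.
    At D: go left to S.
      S is a leaf — visit S.
    Visit D.
    At D: go right to M.
      At M: go left to N.
        N is a leaf — visit N.
      Visit M.
      At M: go right to B.
        At B: go left to Q.
          At Q: no left child.
          Visit Q.
          At Q: go right to P.
            P is a leaf — visit P.
        Visit B.
        At B: go right to K.
          K is a leaf — visit K.
  Visit V.
  At V: go right to Y.
    At Y: go left to L.
      L is a leaf — visit L.
    Visit Y.
    At Y: no right child.
Visit W.
At W: go right to R.
  At R: go left to E.
    At E: go left to G.
      G is a leaf — visit G.
    Visit E.
    At E: no right child.
  Visit R.
  At R: no right child.
Full in-order sequence: S, D, N, M, Q, P, B, K, V, L, Y, W, G, E, R.

W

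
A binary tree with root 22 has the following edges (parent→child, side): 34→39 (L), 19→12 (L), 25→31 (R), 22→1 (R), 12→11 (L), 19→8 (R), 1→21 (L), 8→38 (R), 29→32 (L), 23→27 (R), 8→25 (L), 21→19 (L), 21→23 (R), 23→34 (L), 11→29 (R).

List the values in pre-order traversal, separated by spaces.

Pre-order visits the node, then its left subtree, then its right subtree.
Visit 22.
At 22: no left child.
At 22: go right to 1.
  Visit 1.
  At 1: go left to 21.
    Visit 21.
    At 21: go left to 19.
      Visit 19.
      At 19: go left to 12.
        Visit 12.
        At 12: go left to 11.
          Visit 11.
          At 11: no left child.
          At 11: go right to 29.
            Visit 29.
            At 29: go left to 32.
              32 is a leaf — visit 32.
            At 29: no right child.
        At 12: no right child.
      At 19: go right to 8.
        Visit 8.
        At 8: go left to 25.
          Visit 25.
          At 25: no left child.
          At 25: go right to 31.
            31 is a leaf — visit 31.
        At 8: go right to 38.
          38 is a leaf — visit 38.
    At 21: go right to 23.
      Visit 23.
      At 23: go left to 34.
        Visit 34.
        At 34: go left to 39.
          39 is a leaf — visit 39.
        At 34: no right child.
      At 23: go right to 27.
        27 is a leaf — visit 27.
  At 1: no right child.

22 1 21 19 12 11 29 32 8 25 31 38 23 34 39 27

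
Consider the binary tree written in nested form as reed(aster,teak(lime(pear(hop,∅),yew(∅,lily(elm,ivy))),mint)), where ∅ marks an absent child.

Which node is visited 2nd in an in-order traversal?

reed

In-order visits the left subtree, then the node, then the right subtree.
At reed: go left to aster.
  aster is a leaf — visit aster.
Visit reed.
At reed: go right to teak.
  At teak: go left to lime.
    At lime: go left to pear.
      At pear: go left to hop.
        hop is a leaf — visit hop.
      Visit pear.
      At pear: no right child.
    Visit lime.
    At lime: go right to yew.
      At yew: no left child.
      Visit yew.
      At yew: go right to lily.
        At lily: go left to elm.
          elm is a leaf — visit elm.
        Visit lily.
        At lily: go right to ivy.
          ivy is a leaf — visit ivy.
  Visit teak.
  At teak: go right to mint.
    mint is a leaf — visit mint.
Full in-order sequence: aster, reed, hop, pear, lime, yew, elm, lily, ivy, teak, mint.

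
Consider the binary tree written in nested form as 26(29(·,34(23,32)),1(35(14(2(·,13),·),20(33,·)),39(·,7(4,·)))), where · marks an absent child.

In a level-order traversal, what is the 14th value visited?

Level-order visits nodes level by level from the root, left to right within each level.
Level 0: 26
Level 1: 29, 1
Level 2: 34, 35, 39
Level 3: 23, 32, 14, 20, 7
Level 4: 2, 33, 4
Level 5: 13
Full level-order sequence: 26, 29, 1, 34, 35, 39, 23, 32, 14, 20, 7, 2, 33, 4, 13.

4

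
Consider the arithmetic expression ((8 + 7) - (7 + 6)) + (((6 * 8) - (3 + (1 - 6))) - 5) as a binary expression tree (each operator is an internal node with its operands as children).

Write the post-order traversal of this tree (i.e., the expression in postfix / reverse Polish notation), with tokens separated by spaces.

Post-order on an expression tree gives postfix notation: for each operator, emit left operand, right operand, then the operator.

8 7 + 7 6 + - 6 8 * 3 1 6 - + - 5 - +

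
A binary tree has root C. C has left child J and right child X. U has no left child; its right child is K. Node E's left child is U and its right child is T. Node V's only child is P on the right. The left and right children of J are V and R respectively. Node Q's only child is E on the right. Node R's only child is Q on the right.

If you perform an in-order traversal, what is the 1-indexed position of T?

In-order visits the left subtree, then the node, then the right subtree.
At C: go left to J.
  At J: go left to V.
    At V: no left child.
    Visit V.
    At V: go right to P.
      P is a leaf — visit P.
  Visit J.
  At J: go right to R.
    At R: no left child.
    Visit R.
    At R: go right to Q.
      At Q: no left child.
      Visit Q.
      At Q: go right to E.
        At E: go left to U.
          At U: no left child.
          Visit U.
          At U: go right to K.
            K is a leaf — visit K.
        Visit E.
        At E: go right to T.
          T is a leaf — visit T.
Visit C.
At C: go right to X.
  X is a leaf — visit X.
Full in-order sequence: V, P, J, R, Q, U, K, E, T, C, X.

9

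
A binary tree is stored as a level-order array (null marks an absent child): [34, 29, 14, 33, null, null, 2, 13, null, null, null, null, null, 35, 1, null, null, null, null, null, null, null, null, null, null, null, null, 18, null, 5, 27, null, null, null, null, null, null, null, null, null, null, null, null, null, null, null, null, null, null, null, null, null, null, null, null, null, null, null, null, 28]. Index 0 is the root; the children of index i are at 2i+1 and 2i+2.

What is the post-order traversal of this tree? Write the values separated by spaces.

Post-order visits the left subtree, then the right subtree, then the node.
At 34: go left to 29.
  At 29: go left to 33.
    At 33: go left to 13.
      13 is a leaf — visit 13.
    At 33: no right child.
    Visit 33.
  At 29: no right child.
  Visit 29.
At 34: go right to 14.
  At 14: no left child.
  At 14: go right to 2.
    At 2: go left to 35.
      At 35: go left to 18.
        18 is a leaf — visit 18.
      At 35: no right child.
      Visit 35.
    At 2: go right to 1.
      At 1: go left to 5.
        At 5: go left to 28.
          28 is a leaf — visit 28.
        At 5: no right child.
        Visit 5.
      At 1: go right to 27.
        27 is a leaf — visit 27.
      Visit 1.
    Visit 2.
  Visit 14.
Visit 34.

13 33 29 18 35 28 5 27 1 2 14 34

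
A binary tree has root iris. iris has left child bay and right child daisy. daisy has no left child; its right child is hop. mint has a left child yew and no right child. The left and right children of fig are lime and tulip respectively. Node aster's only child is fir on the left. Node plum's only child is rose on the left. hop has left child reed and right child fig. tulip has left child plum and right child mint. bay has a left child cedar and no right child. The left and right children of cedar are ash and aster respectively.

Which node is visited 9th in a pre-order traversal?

Pre-order visits the node, then its left subtree, then its right subtree.
Visit iris.
At iris: go left to bay.
  Visit bay.
  At bay: go left to cedar.
    Visit cedar.
    At cedar: go left to ash.
      ash is a leaf — visit ash.
    At cedar: go right to aster.
      Visit aster.
      At aster: go left to fir.
        fir is a leaf — visit fir.
      At aster: no right child.
  At bay: no right child.
At iris: go right to daisy.
  Visit daisy.
  At daisy: no left child.
  At daisy: go right to hop.
    Visit hop.
    At hop: go left to reed.
      reed is a leaf — visit reed.
    At hop: go right to fig.
      Visit fig.
      At fig: go left to lime.
        lime is a leaf — visit lime.
      At fig: go right to tulip.
        Visit tulip.
        At tulip: go left to plum.
          Visit plum.
          At plum: go left to rose.
            rose is a leaf — visit rose.
          At plum: no right child.
        At tulip: go right to mint.
          Visit mint.
          At mint: go left to yew.
            yew is a leaf — visit yew.
          At mint: no right child.
Full pre-order sequence: iris, bay, cedar, ash, aster, fir, daisy, hop, reed, fig, lime, tulip, plum, rose, mint, yew.

reed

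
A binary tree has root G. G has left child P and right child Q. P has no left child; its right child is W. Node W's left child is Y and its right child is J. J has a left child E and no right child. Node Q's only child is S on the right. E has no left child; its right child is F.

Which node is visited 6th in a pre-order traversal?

Pre-order visits the node, then its left subtree, then its right subtree.
Visit G.
At G: go left to P.
  Visit P.
  At P: no left child.
  At P: go right to W.
    Visit W.
    At W: go left to Y.
      Y is a leaf — visit Y.
    At W: go right to J.
      Visit J.
      At J: go left to E.
        Visit E.
        At E: no left child.
        At E: go right to F.
          F is a leaf — visit F.
      At J: no right child.
At G: go right to Q.
  Visit Q.
  At Q: no left child.
  At Q: go right to S.
    S is a leaf — visit S.
Full pre-order sequence: G, P, W, Y, J, E, F, Q, S.

E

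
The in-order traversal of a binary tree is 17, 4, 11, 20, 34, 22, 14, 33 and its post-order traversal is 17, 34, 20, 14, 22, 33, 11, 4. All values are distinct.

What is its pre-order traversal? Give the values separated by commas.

The last element of post-order is the root; it splits in-order into left and right subtrees.
Root 4: left subtree has 1 node {17}, right has 6 {11, 20, 34, 22, 14, 33}.
  Root 11: left subtree has 0 nodes { }, right has 5 {20, 34, 22, 14, 33}.
    Root 33: left subtree has 4 nodes {20, 34, 22, 14}, right has 0 { }.
      Root 22: left subtree has 2 nodes {20, 34}, right has 1 {14}.
        Root 20: left subtree has 0 nodes { }, right has 1 {34}.

4, 17, 11, 33, 22, 20, 34, 14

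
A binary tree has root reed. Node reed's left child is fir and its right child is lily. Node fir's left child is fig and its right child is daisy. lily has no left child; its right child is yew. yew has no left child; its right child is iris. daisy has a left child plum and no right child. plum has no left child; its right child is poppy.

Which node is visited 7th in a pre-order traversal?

lily

Pre-order visits the node, then its left subtree, then its right subtree.
Visit reed.
At reed: go left to fir.
  Visit fir.
  At fir: go left to fig.
    fig is a leaf — visit fig.
  At fir: go right to daisy.
    Visit daisy.
    At daisy: go left to plum.
      Visit plum.
      At plum: no left child.
      At plum: go right to poppy.
        poppy is a leaf — visit poppy.
    At daisy: no right child.
At reed: go right to lily.
  Visit lily.
  At lily: no left child.
  At lily: go right to yew.
    Visit yew.
    At yew: no left child.
    At yew: go right to iris.
      iris is a leaf — visit iris.
Full pre-order sequence: reed, fir, fig, daisy, plum, poppy, lily, yew, iris.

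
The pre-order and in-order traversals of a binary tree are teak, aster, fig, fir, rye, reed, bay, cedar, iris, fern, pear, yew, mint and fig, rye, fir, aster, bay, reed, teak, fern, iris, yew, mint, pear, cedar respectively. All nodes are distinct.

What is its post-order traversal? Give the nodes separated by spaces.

The first element of pre-order is the root; it splits in-order into left and right subtrees.
Root teak: left subtree has 6 nodes {fig, rye, fir, aster, bay, reed}, right has 6 {fern, iris, yew, mint, pear, cedar}.
  Root aster: left subtree has 3 nodes {fig, rye, fir}, right has 2 {bay, reed}.
    Root fig: left subtree has 0 nodes { }, right has 2 {rye, fir}.
      Root fir: left subtree has 1 node {rye}, right has 0 { }.
    Root reed: left subtree has 1 node {bay}, right has 0 { }.
  Root cedar: left subtree has 5 nodes {fern, iris, yew, mint, pear}, right has 0 { }.
    Root iris: left subtree has 1 node {fern}, right has 3 {yew, mint, pear}.
      Root pear: left subtree has 2 nodes {yew, mint}, right has 0 { }.
        Root yew: left subtree has 0 nodes { }, right has 1 {mint}.

rye fir fig bay reed aster fern mint yew pear iris cedar teak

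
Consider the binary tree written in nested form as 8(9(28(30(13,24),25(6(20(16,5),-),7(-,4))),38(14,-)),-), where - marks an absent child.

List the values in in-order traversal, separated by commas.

In-order visits the left subtree, then the node, then the right subtree.
At 8: go left to 9.
  At 9: go left to 28.
    At 28: go left to 30.
      At 30: go left to 13.
        13 is a leaf — visit 13.
      Visit 30.
      At 30: go right to 24.
        24 is a leaf — visit 24.
    Visit 28.
    At 28: go right to 25.
      At 25: go left to 6.
        At 6: go left to 20.
          At 20: go left to 16.
            16 is a leaf — visit 16.
          Visit 20.
          At 20: go right to 5.
            5 is a leaf — visit 5.
        Visit 6.
        At 6: no right child.
      Visit 25.
      At 25: go right to 7.
        At 7: no left child.
        Visit 7.
        At 7: go right to 4.
          4 is a leaf — visit 4.
  Visit 9.
  At 9: go right to 38.
    At 38: go left to 14.
      14 is a leaf — visit 14.
    Visit 38.
    At 38: no right child.
Visit 8.
At 8: no right child.

13, 30, 24, 28, 16, 20, 5, 6, 25, 7, 4, 9, 14, 38, 8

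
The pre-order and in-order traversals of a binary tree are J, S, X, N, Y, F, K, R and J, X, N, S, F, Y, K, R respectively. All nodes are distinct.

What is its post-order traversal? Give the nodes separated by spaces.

The first element of pre-order is the root; it splits in-order into left and right subtrees.
Root J: left subtree has 0 nodes { }, right has 7 {X, N, S, F, Y, K, R}.
  Root S: left subtree has 2 nodes {X, N}, right has 4 {F, Y, K, R}.
    Root X: left subtree has 0 nodes { }, right has 1 {N}.
    Root Y: left subtree has 1 node {F}, right has 2 {K, R}.
      Root K: left subtree has 0 nodes { }, right has 1 {R}.

N X F R K Y S J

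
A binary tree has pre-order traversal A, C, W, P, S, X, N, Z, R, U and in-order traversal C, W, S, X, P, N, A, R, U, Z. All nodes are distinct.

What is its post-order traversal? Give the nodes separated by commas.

X, S, N, P, W, C, U, R, Z, A

The first element of pre-order is the root; it splits in-order into left and right subtrees.
Root A: left subtree has 6 nodes {C, W, S, X, P, N}, right has 3 {R, U, Z}.
  Root C: left subtree has 0 nodes { }, right has 5 {W, S, X, P, N}.
    Root W: left subtree has 0 nodes { }, right has 4 {S, X, P, N}.
      Root P: left subtree has 2 nodes {S, X}, right has 1 {N}.
        Root S: left subtree has 0 nodes { }, right has 1 {X}.
  Root Z: left subtree has 2 nodes {R, U}, right has 0 { }.
    Root R: left subtree has 0 nodes { }, right has 1 {U}.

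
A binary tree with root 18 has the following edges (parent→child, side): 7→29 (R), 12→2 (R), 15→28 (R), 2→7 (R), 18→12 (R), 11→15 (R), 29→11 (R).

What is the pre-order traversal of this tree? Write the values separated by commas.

18, 12, 2, 7, 29, 11, 15, 28

Pre-order visits the node, then its left subtree, then its right subtree.
Visit 18.
At 18: no left child.
At 18: go right to 12.
  Visit 12.
  At 12: no left child.
  At 12: go right to 2.
    Visit 2.
    At 2: no left child.
    At 2: go right to 7.
      Visit 7.
      At 7: no left child.
      At 7: go right to 29.
        Visit 29.
        At 29: no left child.
        At 29: go right to 11.
          Visit 11.
          At 11: no left child.
          At 11: go right to 15.
            Visit 15.
            At 15: no left child.
            At 15: go right to 28.
              28 is a leaf — visit 28.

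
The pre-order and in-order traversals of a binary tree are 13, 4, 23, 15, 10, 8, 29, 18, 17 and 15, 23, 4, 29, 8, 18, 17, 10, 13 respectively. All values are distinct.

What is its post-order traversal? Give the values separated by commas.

15, 23, 29, 17, 18, 8, 10, 4, 13

The first element of pre-order is the root; it splits in-order into left and right subtrees.
Root 13: left subtree has 8 nodes {15, 23, 4, 29, 8, 18, 17, 10}, right has 0 { }.
  Root 4: left subtree has 2 nodes {15, 23}, right has 5 {29, 8, 18, 17, 10}.
    Root 23: left subtree has 1 node {15}, right has 0 { }.
    Root 10: left subtree has 4 nodes {29, 8, 18, 17}, right has 0 { }.
      Root 8: left subtree has 1 node {29}, right has 2 {18, 17}.
        Root 18: left subtree has 0 nodes { }, right has 1 {17}.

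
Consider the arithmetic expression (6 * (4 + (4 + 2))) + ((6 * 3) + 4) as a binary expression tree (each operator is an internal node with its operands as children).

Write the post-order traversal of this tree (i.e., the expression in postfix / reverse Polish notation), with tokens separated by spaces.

Post-order on an expression tree gives postfix notation: for each operator, emit left operand, right operand, then the operator.

6 4 4 2 + + * 6 3 * 4 + +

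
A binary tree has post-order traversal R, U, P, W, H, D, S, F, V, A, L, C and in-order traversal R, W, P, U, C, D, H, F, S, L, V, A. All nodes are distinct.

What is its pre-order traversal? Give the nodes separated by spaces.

The last element of post-order is the root; it splits in-order into left and right subtrees.
Root C: left subtree has 4 nodes {R, W, P, U}, right has 7 {D, H, F, S, L, V, A}.
  Root W: left subtree has 1 node {R}, right has 2 {P, U}.
    Root P: left subtree has 0 nodes { }, right has 1 {U}.
  Root L: left subtree has 4 nodes {D, H, F, S}, right has 2 {V, A}.
    Root F: left subtree has 2 nodes {D, H}, right has 1 {S}.
      Root D: left subtree has 0 nodes { }, right has 1 {H}.
    Root A: left subtree has 1 node {V}, right has 0 { }.

C W R P U L F D H S A V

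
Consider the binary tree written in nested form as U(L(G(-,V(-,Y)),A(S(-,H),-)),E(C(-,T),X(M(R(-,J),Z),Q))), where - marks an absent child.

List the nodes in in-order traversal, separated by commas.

G, V, Y, L, S, H, A, U, C, T, E, R, J, M, Z, X, Q

In-order visits the left subtree, then the node, then the right subtree.
At U: go left to L.
  At L: go left to G.
    At G: no left child.
    Visit G.
    At G: go right to V.
      At V: no left child.
      Visit V.
      At V: go right to Y.
        Y is a leaf — visit Y.
  Visit L.
  At L: go right to A.
    At A: go left to S.
      At S: no left child.
      Visit S.
      At S: go right to H.
        H is a leaf — visit H.
    Visit A.
    At A: no right child.
Visit U.
At U: go right to E.
  At E: go left to C.
    At C: no left child.
    Visit C.
    At C: go right to T.
      T is a leaf — visit T.
  Visit E.
  At E: go right to X.
    At X: go left to M.
      At M: go left to R.
        At R: no left child.
        Visit R.
        At R: go right to J.
          J is a leaf — visit J.
      Visit M.
      At M: go right to Z.
        Z is a leaf — visit Z.
    Visit X.
    At X: go right to Q.
      Q is a leaf — visit Q.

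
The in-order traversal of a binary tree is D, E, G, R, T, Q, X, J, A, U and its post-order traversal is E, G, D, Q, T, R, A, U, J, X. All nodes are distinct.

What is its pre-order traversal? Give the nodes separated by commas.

The last element of post-order is the root; it splits in-order into left and right subtrees.
Root X: left subtree has 6 nodes {D, E, G, R, T, Q}, right has 3 {J, A, U}.
  Root R: left subtree has 3 nodes {D, E, G}, right has 2 {T, Q}.
    Root D: left subtree has 0 nodes { }, right has 2 {E, G}.
      Root G: left subtree has 1 node {E}, right has 0 { }.
    Root T: left subtree has 0 nodes { }, right has 1 {Q}.
  Root J: left subtree has 0 nodes { }, right has 2 {A, U}.
    Root U: left subtree has 1 node {A}, right has 0 { }.

X, R, D, G, E, T, Q, J, U, A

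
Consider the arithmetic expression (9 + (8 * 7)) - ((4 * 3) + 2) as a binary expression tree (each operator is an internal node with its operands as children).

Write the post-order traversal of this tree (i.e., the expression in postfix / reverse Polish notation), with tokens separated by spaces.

9 8 7 * + 4 3 * 2 + -

Post-order on an expression tree gives postfix notation: for each operator, emit left operand, right operand, then the operator.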